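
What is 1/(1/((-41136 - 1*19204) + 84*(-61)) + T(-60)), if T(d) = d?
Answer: -65464/3927841 ≈ -0.016667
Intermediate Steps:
1/(1/((-41136 - 1*19204) + 84*(-61)) + T(-60)) = 1/(1/((-41136 - 1*19204) + 84*(-61)) - 60) = 1/(1/((-41136 - 19204) - 5124) - 60) = 1/(1/(-60340 - 5124) - 60) = 1/(1/(-65464) - 60) = 1/(-1/65464 - 60) = 1/(-3927841/65464) = -65464/3927841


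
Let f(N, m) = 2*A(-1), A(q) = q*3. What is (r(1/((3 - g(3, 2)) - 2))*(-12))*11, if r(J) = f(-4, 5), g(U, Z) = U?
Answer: 792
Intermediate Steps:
A(q) = 3*q
f(N, m) = -6 (f(N, m) = 2*(3*(-1)) = 2*(-3) = -6)
r(J) = -6
(r(1/((3 - g(3, 2)) - 2))*(-12))*11 = -6*(-12)*11 = 72*11 = 792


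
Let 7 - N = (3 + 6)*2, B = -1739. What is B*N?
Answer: 19129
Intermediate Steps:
N = -11 (N = 7 - (3 + 6)*2 = 7 - 9*2 = 7 - 1*18 = 7 - 18 = -11)
B*N = -1739*(-11) = 19129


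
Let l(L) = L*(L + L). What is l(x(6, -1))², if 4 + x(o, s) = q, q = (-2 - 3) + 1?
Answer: 16384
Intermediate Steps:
q = -4 (q = -5 + 1 = -4)
x(o, s) = -8 (x(o, s) = -4 - 4 = -8)
l(L) = 2*L² (l(L) = L*(2*L) = 2*L²)
l(x(6, -1))² = (2*(-8)²)² = (2*64)² = 128² = 16384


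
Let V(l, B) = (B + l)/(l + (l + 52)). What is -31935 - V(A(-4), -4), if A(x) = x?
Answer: -351283/11 ≈ -31935.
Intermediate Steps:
V(l, B) = (B + l)/(52 + 2*l) (V(l, B) = (B + l)/(l + (52 + l)) = (B + l)/(52 + 2*l))
-31935 - V(A(-4), -4) = -31935 - (-4 - 4)/(2*(26 - 4)) = -31935 - (-8)/(2*22) = -31935 - 1*(-2/11) = -31935 + 2/11 = -351283/11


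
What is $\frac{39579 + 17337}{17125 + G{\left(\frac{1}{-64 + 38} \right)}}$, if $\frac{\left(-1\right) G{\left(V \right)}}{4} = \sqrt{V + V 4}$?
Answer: $\frac{2534184900}{762490633} + \frac{113832 i \sqrt{130}}{3812453165} \approx 3.3236 + 0.00034043 i$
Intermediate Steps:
$G{\left(V \right)} = - 4 \sqrt{5} \sqrt{V}$ ($G{\left(V \right)} = - 4 \sqrt{V + V 4} = - 4 \sqrt{V + 4 V} = - 4 \sqrt{5 V} = - 4 \sqrt{5} \sqrt{V}$)
$\frac{39579 + 17337}{17125 + G{\left(\frac{1}{-64 + 38} \right)}} = \frac{39579 + 17337}{17125 - 4 \sqrt{5} \sqrt{\frac{1}{-64 + 38}}} = \frac{56916}{17125 - 4 \sqrt{5} \sqrt{\frac{1}{-26}}} = \frac{56916}{17125 - 4 \sqrt{5} \sqrt{- \frac{1}{26}}} = \frac{56916}{17125 - 4 \sqrt{5} \frac{i \sqrt{26}}{26}} = \frac{56916}{17125 - \frac{2 i \sqrt{130}}{13}}$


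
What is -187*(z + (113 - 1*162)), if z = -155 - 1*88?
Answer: 54604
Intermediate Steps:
z = -243 (z = -155 - 88 = -243)
-187*(z + (113 - 1*162)) = -187*(-243 + (113 - 1*162)) = -187*(-243 + (113 - 162)) = -187*(-243 - 49) = -187*(-292) = 54604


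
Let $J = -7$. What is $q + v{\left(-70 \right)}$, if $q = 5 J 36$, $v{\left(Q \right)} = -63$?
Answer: $-1323$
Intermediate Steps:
$q = -1260$ ($q = 5 \left(-7\right) 36 = \left(-35\right) 36 = -1260$)
$q + v{\left(-70 \right)} = -1260 - 63 = -1323$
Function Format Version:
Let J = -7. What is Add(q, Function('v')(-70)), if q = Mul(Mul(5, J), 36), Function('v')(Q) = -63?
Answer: -1323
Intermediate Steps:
q = -1260 (q = Mul(Mul(5, -7), 36) = Mul(-35, 36) = -1260)
Add(q, Function('v')(-70)) = Add(-1260, -63) = -1323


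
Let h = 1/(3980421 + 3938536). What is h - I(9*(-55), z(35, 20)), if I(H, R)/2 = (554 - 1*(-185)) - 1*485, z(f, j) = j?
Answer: -4022830155/7918957 ≈ -508.00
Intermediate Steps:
I(H, R) = 508 (I(H, R) = 2*((554 - 1*(-185)) - 1*485) = 2*((554 + 185) - 485) = 2*(739 - 485) = 2*254 = 508)
h = 1/7918957 ≈ 1.2628e-7
h - I(9*(-55), z(35, 20)) = 1/7918957 - 1*508 = 1/7918957 - 508 = -4022830155/7918957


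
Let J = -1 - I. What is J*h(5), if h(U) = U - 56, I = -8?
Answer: -357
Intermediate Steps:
J = 7 (J = -1 - 1*(-8) = -1 + 8 = 7)
h(U) = -56 + U
J*h(5) = 7*(-56 + 5) = 7*(-51) = -357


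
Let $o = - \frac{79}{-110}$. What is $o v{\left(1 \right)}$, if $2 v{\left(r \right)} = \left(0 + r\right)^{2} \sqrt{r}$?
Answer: $\frac{79}{220} \approx 0.35909$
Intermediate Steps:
$o = \frac{79}{110}$ ($o = \left(-79\right) \left(- \frac{1}{110}\right) = \frac{79}{110} \approx 0.71818$)
$v{\left(r \right)} = \frac{r^{\frac{5}{2}}}{2}$ ($v{\left(r \right)} = \frac{\left(0 + r\right)^{2} \sqrt{r}}{2} = \frac{r^{2} \sqrt{r}}{2} = \frac{r^{\frac{5}{2}}}{2}$)
$o v{\left(1 \right)} = \frac{79 \frac{1^{\frac{5}{2}}}{2}}{110} = \frac{79 \cdot \frac{1}{2} \cdot 1}{110} = \frac{79}{110} \cdot \frac{1}{2} = \frac{79}{220}$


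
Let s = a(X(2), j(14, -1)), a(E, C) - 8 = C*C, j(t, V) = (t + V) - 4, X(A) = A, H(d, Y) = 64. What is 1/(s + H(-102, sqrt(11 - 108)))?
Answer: 1/153 ≈ 0.0065359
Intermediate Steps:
j(t, V) = -4 + V + t (j(t, V) = (V + t) - 4 = -4 + V + t)
a(E, C) = 8 + C**2 (a(E, C) = 8 + C*C = 8 + C**2)
s = 89 (s = 8 + (-4 - 1 + 14)**2 = 8 + 9**2 = 8 + 81 = 89)
1/(s + H(-102, sqrt(11 - 108))) = 1/(89 + 64) = 1/153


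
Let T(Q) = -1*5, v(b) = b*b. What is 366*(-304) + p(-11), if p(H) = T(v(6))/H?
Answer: -1223899/11 ≈ -1.1126e+5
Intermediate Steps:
v(b) = b²
T(Q) = -5
p(H) = -5/H
366*(-304) + p(-11) = 366*(-304) - 5/(-11) = -111264 - 5*(-1/11) = -111264 + 5/11 = -1223899/11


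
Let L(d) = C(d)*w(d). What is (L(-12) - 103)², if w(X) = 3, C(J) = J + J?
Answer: 30625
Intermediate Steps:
C(J) = 2*J
L(d) = 6*d (L(d) = (2*d)*3 = 6*d)
(L(-12) - 103)² = (6*(-12) - 103)² = (-72 - 103)² = (-175)² = 30625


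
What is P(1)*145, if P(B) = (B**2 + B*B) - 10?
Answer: -1160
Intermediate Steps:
P(B) = -10 + 2*B**2 (P(B) = (B**2 + B**2) - 10 = 2*B**2 - 10 = -10 + 2*B**2)
P(1)*145 = (-10 + 2*1**2)*145 = (-10 + 2*1)*145 = (-10 + 2)*145 = -8*145 = -1160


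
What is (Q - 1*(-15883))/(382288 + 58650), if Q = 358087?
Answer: 186985/220469 ≈ 0.84812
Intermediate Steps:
(Q - 1*(-15883))/(382288 + 58650) = (358087 - 1*(-15883))/(382288 + 58650) = (358087 + 15883)/440938 = 373970*(1/440938) = 186985/220469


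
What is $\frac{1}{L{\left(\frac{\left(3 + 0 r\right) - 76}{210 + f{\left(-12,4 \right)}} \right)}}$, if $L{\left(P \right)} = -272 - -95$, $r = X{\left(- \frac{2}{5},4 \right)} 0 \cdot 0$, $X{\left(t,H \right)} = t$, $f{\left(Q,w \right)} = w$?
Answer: $- \frac{1}{177} \approx -0.0056497$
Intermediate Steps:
$r = 0$ ($r = - \frac{2}{5} \cdot 0 \cdot 0 = \left(-2\right) \frac{1}{5} \cdot 0 \cdot 0 = \left(- \frac{2}{5}\right) 0 \cdot 0 = 0 \cdot 0 = 0$)
$L{\left(P \right)} = -177$ ($L{\left(P \right)} = -272 + 95 = -177$)
$\frac{1}{L{\left(\frac{\left(3 + 0 r\right) - 76}{210 + f{\left(-12,4 \right)}} \right)}} = \frac{1}{-177} = - \frac{1}{177}$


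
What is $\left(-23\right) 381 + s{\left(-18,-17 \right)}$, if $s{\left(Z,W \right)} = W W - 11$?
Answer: $-8485$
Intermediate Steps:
$s{\left(Z,W \right)} = -11 + W^{2}$ ($s{\left(Z,W \right)} = W^{2} - 11 = -11 + W^{2}$)
$\left(-23\right) 381 + s{\left(-18,-17 \right)} = \left(-23\right) 381 - \left(11 - \left(-17\right)^{2}\right) = -8763 + \left(-11 + 289\right) = -8763 + 278 = -8485$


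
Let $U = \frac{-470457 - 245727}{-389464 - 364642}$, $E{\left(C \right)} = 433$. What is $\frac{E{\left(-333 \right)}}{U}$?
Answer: $\frac{163263949}{358092} \approx 455.93$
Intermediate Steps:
$U = \frac{358092}{377053}$ ($U = - \frac{716184}{-754106} = \left(-716184\right) \left(- \frac{1}{754106}\right) = \frac{358092}{377053} \approx 0.94971$)
$\frac{E{\left(-333 \right)}}{U} = \frac{433}{\frac{358092}{377053}} = 433 \cdot \frac{377053}{358092} = \frac{163263949}{358092}$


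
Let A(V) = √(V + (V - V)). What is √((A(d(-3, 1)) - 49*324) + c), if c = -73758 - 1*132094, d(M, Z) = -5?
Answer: √(-221728 + I*√5) ≈ 0.002 + 470.88*I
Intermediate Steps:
A(V) = √V (A(V) = √(V + 0) = √V)
c = -205852 (c = -73758 - 132094 = -205852)
√((A(d(-3, 1)) - 49*324) + c) = √((√(-5) - 49*324) - 205852) = √((I*√5 - 15876) - 205852) = √((-15876 + I*√5) - 205852) = √(-221728 + I*√5)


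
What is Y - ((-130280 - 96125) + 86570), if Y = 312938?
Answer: 452773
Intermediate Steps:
Y - ((-130280 - 96125) + 86570) = 312938 - ((-130280 - 96125) + 86570) = 312938 - (-226405 + 86570) = 312938 - 1*(-139835) = 312938 + 139835 = 452773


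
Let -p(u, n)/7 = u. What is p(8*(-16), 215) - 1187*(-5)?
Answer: 6831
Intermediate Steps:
p(u, n) = -7*u
p(8*(-16), 215) - 1187*(-5) = -56*(-16) - 1187*(-5) = -7*(-128) + 5935 = 896 + 5935 = 6831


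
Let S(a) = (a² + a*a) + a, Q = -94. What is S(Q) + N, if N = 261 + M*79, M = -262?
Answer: -2859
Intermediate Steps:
S(a) = a + 2*a² (S(a) = (a² + a²) + a = 2*a² + a = a + 2*a²)
N = -20437 (N = 261 - 262*79 = 261 - 20698 = -20437)
S(Q) + N = -94*(1 + 2*(-94)) - 20437 = -94*(1 - 188) - 20437 = -94*(-187) - 20437 = 17578 - 20437 = -2859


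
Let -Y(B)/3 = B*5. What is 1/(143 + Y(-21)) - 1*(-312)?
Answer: 142897/458 ≈ 312.00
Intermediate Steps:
Y(B) = -15*B (Y(B) = -3*B*5 = -15*B)
1/(143 + Y(-21)) - 1*(-312) = 1/(143 - 15*(-21)) - 1*(-312) = 1/(143 + 315) + 312 = 1/458 + 312 = 142897/458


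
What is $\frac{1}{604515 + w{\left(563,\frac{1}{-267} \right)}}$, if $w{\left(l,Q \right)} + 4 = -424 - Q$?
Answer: $\frac{267}{161291230} \approx 1.6554 \cdot 10^{-6}$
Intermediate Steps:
$w{\left(l,Q \right)} = -428 - Q$ ($w{\left(l,Q \right)} = -4 - \left(424 + Q\right) = -428 - Q$)
$\frac{1}{604515 + w{\left(563,\frac{1}{-267} \right)}} = \frac{1}{604515 - \frac{114275}{267}} = \frac{1}{\frac{161291230}{267}} = \frac{267}{161291230}$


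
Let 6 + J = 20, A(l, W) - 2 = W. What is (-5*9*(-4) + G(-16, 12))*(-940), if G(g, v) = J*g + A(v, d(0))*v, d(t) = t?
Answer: 18800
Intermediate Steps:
A(l, W) = 2 + W
J = 14 (J = -6 + 20 = 14)
G(g, v) = 2*v + 14*g (G(g, v) = 14*g + (2 + 0)*v = 14*g + 2*v = 2*v + 14*g)
(-5*9*(-4) + G(-16, 12))*(-940) = (-5*9*(-4) + (2*12 + 14*(-16)))*(-940) = (-45*(-4) + (24 - 224))*(-940) = (180 - 200)*(-940) = -20*(-940) = 18800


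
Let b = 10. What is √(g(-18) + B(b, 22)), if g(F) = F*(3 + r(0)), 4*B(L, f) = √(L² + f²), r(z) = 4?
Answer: √(-504 + 2*√146)/2 ≈ 10.953*I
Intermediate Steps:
B(L, f) = √(L² + f²)/4
g(F) = 7*F (g(F) = F*(3 + 4) = F*7 = 7*F)
√(g(-18) + B(b, 22)) = √(7*(-18) + √(10² + 22²)/4) = √(-126 + √(100 + 484)/4) = √(-126 + √584/4) = √(-126 + (2*√146)/4) = √(-126 + √146/2)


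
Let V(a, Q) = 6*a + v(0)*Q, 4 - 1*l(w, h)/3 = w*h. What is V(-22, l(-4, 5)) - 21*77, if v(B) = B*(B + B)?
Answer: -1749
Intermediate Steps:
v(B) = 2*B**2 (v(B) = B*(2*B) = 2*B**2)
l(w, h) = 12 - 3*h*w (l(w, h) = 12 - 3*w*h = 12 - 3*h*w)
V(a, Q) = 6*a (V(a, Q) = 6*a + (2*0**2)*Q = 6*a + (2*0)*Q = 6*a + 0*Q = 6*a + 0 = 6*a)
V(-22, l(-4, 5)) - 21*77 = 6*(-22) - 21*77 = -132 - 1617 = -1749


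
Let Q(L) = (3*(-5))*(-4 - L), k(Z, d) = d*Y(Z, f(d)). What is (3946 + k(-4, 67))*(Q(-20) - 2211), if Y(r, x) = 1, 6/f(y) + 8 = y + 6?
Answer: -9835863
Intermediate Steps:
f(y) = 6/(-2 + y) (f(y) = 6/(-8 + (y + 6)) = 6/(-8 + (6 + y)) = 6/(-2 + y))
k(Z, d) = d (k(Z, d) = d*1 = d)
Q(L) = 60 + 15*L (Q(L) = -15*(-4 - L) = 60 + 15*L)
(3946 + k(-4, 67))*(Q(-20) - 2211) = (3946 + 67)*((60 + 15*(-20)) - 2211) = 4013*((60 - 300) - 2211) = 4013*(-240 - 2211) = 4013*(-2451) = -9835863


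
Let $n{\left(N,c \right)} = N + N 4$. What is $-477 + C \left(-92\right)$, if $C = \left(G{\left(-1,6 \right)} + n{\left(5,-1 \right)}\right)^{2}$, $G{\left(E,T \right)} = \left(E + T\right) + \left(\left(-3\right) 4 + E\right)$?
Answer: $-27065$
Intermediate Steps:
$n{\left(N,c \right)} = 5 N$ ($n{\left(N,c \right)} = N + 4 N = 5 N$)
$G{\left(E,T \right)} = -12 + T + 2 E$ ($G{\left(E,T \right)} = \left(E + T\right) + \left(-12 + E\right) = -12 + T + 2 E$)
$C = 289$ ($C = \left(\left(-12 + 6 + 2 \left(-1\right)\right) + 5 \cdot 5\right)^{2} = \left(\left(-12 + 6 - 2\right) + 25\right)^{2} = \left(-8 + 25\right)^{2} = 17^{2} = 289$)
$-477 + C \left(-92\right) = -477 + 289 \left(-92\right) = -477 - 26588 = -27065$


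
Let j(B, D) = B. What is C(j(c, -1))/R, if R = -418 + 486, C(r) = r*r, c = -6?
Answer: 9/17 ≈ 0.52941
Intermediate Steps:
C(r) = r**2
R = 68
C(j(c, -1))/R = (-6)**2/68 = 36*(1/68) = 9/17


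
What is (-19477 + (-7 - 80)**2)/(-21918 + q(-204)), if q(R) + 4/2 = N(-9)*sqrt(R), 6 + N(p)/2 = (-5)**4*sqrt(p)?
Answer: 2977/(5480 + sqrt(51)*(1875 + 6*I)) ≈ 0.15776 - 0.00035823*I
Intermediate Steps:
N(p) = -12 + 1250*sqrt(p) (N(p) = -12 + 2*((-5)**4*sqrt(p)) = -12 + 2*(625*sqrt(p)) = -12 + 1250*sqrt(p))
q(R) = -2 + sqrt(R)*(-12 + 3750*I) (q(R) = -2 + (-12 + 1250*sqrt(-9))*sqrt(R) = -2 + (-12 + 1250*(3*I))*sqrt(R) = -2 + (-12 + 3750*I)*sqrt(R) = -2 + sqrt(R)*(-12 + 3750*I))
(-19477 + (-7 - 80)**2)/(-21918 + q(-204)) = (-19477 + (-7 - 80)**2)/(-21918 + (-2 + sqrt(-204)*(-12 + 3750*I))) = (-19477 + (-87)**2)/(-21918 + (-2 + (2*I*sqrt(51))*(-12 + 3750*I))) = (-19477 + 7569)/(-21918 + (-2 + 2*I*sqrt(51)*(-12 + 3750*I))) = -11908/(-21920 + 2*I*sqrt(51)*(-12 + 3750*I))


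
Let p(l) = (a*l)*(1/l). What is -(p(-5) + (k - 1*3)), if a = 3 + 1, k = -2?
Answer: 1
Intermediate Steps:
a = 4
p(l) = 4 (p(l) = (4*l)*(1/l) = (4*l)/l = 4)
-(p(-5) + (k - 1*3)) = -(4 + (-2 - 1*3)) = -(4 + (-2 - 3)) = -(4 - 5) = -1*(-1) = 1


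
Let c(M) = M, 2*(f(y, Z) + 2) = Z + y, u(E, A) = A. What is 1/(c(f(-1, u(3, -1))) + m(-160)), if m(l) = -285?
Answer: -1/288 ≈ -0.0034722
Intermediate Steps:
f(y, Z) = -2 + Z/2 + y/2 (f(y, Z) = -2 + (Z + y)/2 = -2 + (Z/2 + y/2) = -2 + Z/2 + y/2)
1/(c(f(-1, u(3, -1))) + m(-160)) = 1/((-2 + (½)*(-1) + (½)*(-1)) - 285) = 1/((-2 - ½ - ½) - 285) = 1/(-3 - 285) = 1/(-288) = -1/288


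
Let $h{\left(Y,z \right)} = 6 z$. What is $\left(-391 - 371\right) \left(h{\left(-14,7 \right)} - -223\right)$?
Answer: $-201930$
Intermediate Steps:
$\left(-391 - 371\right) \left(h{\left(-14,7 \right)} - -223\right) = \left(-391 - 371\right) \left(6 \cdot 7 - -223\right) = - 762 \left(42 + 223\right) = \left(-762\right) 265 = -201930$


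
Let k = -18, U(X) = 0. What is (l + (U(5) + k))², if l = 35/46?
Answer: 628849/2116 ≈ 297.19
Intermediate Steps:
l = 35/46 (l = 35*(1/46) = 35/46 ≈ 0.76087)
(l + (U(5) + k))² = (35/46 + (0 - 18))² = (35/46 - 18)² = (-793/46)² = 628849/2116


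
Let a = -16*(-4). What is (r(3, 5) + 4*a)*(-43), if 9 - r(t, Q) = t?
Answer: -11266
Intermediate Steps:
r(t, Q) = 9 - t
a = 64
(r(3, 5) + 4*a)*(-43) = ((9 - 1*3) + 4*64)*(-43) = ((9 - 3) + 256)*(-43) = (6 + 256)*(-43) = 262*(-43) = -11266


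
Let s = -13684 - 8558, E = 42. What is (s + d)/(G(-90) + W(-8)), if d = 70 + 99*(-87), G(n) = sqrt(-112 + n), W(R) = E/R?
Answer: 2585940/3673 + 492560*I*sqrt(202)/3673 ≈ 704.04 + 1906.0*I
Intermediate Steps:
s = -22242
W(R) = 42/R
d = -8543 (d = 70 - 8613 = -8543)
(s + d)/(G(-90) + W(-8)) = (-22242 - 8543)/(sqrt(-112 - 90) + 42/(-8)) = -30785/(sqrt(-202) + 42*(-1/8)) = -30785/(I*sqrt(202) - 21/4) = -30785/(-21/4 + I*sqrt(202))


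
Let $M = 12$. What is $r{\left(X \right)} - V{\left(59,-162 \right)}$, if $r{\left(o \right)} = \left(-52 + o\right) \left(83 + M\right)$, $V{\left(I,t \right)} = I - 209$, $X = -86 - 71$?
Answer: $-19705$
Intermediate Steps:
$X = -157$
$V{\left(I,t \right)} = -209 + I$
$r{\left(o \right)} = -4940 + 95 o$ ($r{\left(o \right)} = \left(-52 + o\right) \left(83 + 12\right) = \left(-52 + o\right) 95 = -4940 + 95 o$)
$r{\left(X \right)} - V{\left(59,-162 \right)} = \left(-4940 + 95 \left(-157\right)\right) - \left(-209 + 59\right) = \left(-4940 - 14915\right) - -150 = -19855 + 150 = -19705$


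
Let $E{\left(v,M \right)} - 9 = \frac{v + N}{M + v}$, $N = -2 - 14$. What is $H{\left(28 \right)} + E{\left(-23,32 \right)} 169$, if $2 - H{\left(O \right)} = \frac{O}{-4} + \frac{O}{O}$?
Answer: $\frac{2390}{3} \approx 796.67$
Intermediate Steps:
$N = -16$
$E{\left(v,M \right)} = 9 + \frac{-16 + v}{M + v}$ ($E{\left(v,M \right)} = 9 + \frac{v - 16}{M + v} = 9 + \frac{-16 + v}{M + v}$)
$H{\left(O \right)} = 1 + \frac{O}{4}$ ($H{\left(O \right)} = 2 - \left(\frac{O}{-4} + \frac{O}{O}\right) = 2 - \left(O \left(- \frac{1}{4}\right) + 1\right) = 2 - \left(- \frac{O}{4} + 1\right) = 2 - \left(1 - \frac{O}{4}\right) = 2 + \left(-1 + \frac{O}{4}\right) = 1 + \frac{O}{4}$)
$H{\left(28 \right)} + E{\left(-23,32 \right)} 169 = \left(1 + \frac{1}{4} \cdot 28\right) + \frac{-16 + 9 \cdot 32 + 10 \left(-23\right)}{32 - 23} \cdot 169 = \left(1 + 7\right) + \frac{-16 + 288 - 230}{9} \cdot 169 = 8 + \frac{1}{9} \cdot 42 \cdot 169 = 8 + \frac{14}{3} \cdot 169 = 8 + \frac{2366}{3} = \frac{2390}{3}$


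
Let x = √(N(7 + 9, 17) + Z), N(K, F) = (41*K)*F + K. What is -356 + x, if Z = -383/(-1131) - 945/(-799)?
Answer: -356 + 2*√2280307104824619/903669 ≈ -250.31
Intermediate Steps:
Z = 1374812/903669 (Z = -383*(-1/1131) - 945*(-1/799) = 383/1131 + 945/799 = 1374812/903669 ≈ 1.5214)
N(K, F) = K + 41*F*K (N(K, F) = 41*F*K + K = K + 41*F*K)
x = 2*√2280307104824619/903669 (x = √((7 + 9)*(1 + 41*17) + 1374812/903669) = √(16*(1 + 697) + 1374812/903669) = √(16*698 + 1374812/903669) = √(11168 + 1374812/903669) = √(10093550204/903669) = 2*√2280307104824619/903669 ≈ 105.69)
-356 + x = -356 + 2*√2280307104824619/903669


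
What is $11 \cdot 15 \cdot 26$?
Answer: $4290$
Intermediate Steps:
$11 \cdot 15 \cdot 26 = 165 \cdot 26 = 4290$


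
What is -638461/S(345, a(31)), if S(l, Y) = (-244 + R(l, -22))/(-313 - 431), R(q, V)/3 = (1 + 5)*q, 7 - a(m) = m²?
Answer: 237507492/2983 ≈ 79620.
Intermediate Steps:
a(m) = 7 - m²
R(q, V) = 18*q (R(q, V) = 3*((1 + 5)*q) = 3*(6*q) = 18*q)
S(l, Y) = 61/186 - 3*l/124 (S(l, Y) = (-244 + 18*l)/(-313 - 431) = (-244 + 18*l)/(-744) = (-244 + 18*l)*(-1/744) = 61/186 - 3*l/124)
-638461/S(345, a(31)) = -638461/(61/186 - 3/124*345) = -638461/(61/186 - 1035/124) = -638461/(-2983/372) = -638461*(-372/2983) = 237507492/2983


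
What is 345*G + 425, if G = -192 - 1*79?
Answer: -93070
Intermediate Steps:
G = -271 (G = -192 - 79 = -271)
345*G + 425 = 345*(-271) + 425 = -93495 + 425 = -93070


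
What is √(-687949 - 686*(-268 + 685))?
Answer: I*√974011 ≈ 986.92*I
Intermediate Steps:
√(-687949 - 686*(-268 + 685)) = √(-687949 - 686*417) = √(-687949 - 286062) = √(-974011) = I*√974011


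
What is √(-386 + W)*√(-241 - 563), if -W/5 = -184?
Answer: 6*I*√11926 ≈ 655.24*I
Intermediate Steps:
W = 920 (W = -5*(-184) = 920)
√(-386 + W)*√(-241 - 563) = √(-386 + 920)*√(-241 - 563) = √534*√(-804) = √534*(2*I*√201) = 6*I*√11926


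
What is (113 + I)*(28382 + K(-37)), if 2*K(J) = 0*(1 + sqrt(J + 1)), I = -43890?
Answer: -1242478814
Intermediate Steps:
K(J) = 0 (K(J) = (0*(1 + sqrt(J + 1)))/2 = (0*(1 + sqrt(1 + J)))/2 = (1/2)*0 = 0)
(113 + I)*(28382 + K(-37)) = (113 - 43890)*(28382 + 0) = -43777*28382 = -1242478814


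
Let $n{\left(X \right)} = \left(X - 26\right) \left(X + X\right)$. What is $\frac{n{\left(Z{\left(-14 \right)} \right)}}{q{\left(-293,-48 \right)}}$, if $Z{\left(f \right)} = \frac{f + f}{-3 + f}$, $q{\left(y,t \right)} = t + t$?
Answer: $\frac{483}{578} \approx 0.83564$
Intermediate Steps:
$q{\left(y,t \right)} = 2 t$
$Z{\left(f \right)} = \frac{2 f}{-3 + f}$
$n{\left(X \right)} = 2 X \left(-26 + X\right)$ ($n{\left(X \right)} = \left(-26 + X\right) 2 X = 2 X \left(-26 + X\right)$)
$\frac{n{\left(Z{\left(-14 \right)} \right)}}{q{\left(-293,-48 \right)}} = \frac{2 \cdot 2 \left(-14\right) \frac{1}{-3 - 14} \left(-26 + 2 \left(-14\right) \frac{1}{-3 - 14}\right)}{2 \left(-48\right)} = \frac{2 \cdot 2 \left(-14\right) \frac{1}{-17} \left(-26 + 2 \left(-14\right) \frac{1}{-17}\right)}{-96} = 2 \cdot 2 \left(-14\right) \left(- \frac{1}{17}\right) \left(-26 + 2 \left(-14\right) \left(- \frac{1}{17}\right)\right) \left(- \frac{1}{96}\right) = 2 \cdot \frac{28}{17} \left(-26 + \frac{28}{17}\right) \left(- \frac{1}{96}\right) = 2 \cdot \frac{28}{17} \left(- \frac{414}{17}\right) \left(- \frac{1}{96}\right) = \left(- \frac{23184}{289}\right) \left(- \frac{1}{96}\right) = \frac{483}{578}$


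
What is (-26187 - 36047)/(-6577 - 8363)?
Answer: 31117/7470 ≈ 4.1656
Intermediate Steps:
(-26187 - 36047)/(-6577 - 8363) = -62234/(-14940) = -62234*(-1/14940) = 31117/7470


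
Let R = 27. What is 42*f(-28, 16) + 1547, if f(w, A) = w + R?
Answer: 1505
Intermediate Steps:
f(w, A) = 27 + w (f(w, A) = w + 27 = 27 + w)
42*f(-28, 16) + 1547 = 42*(27 - 28) + 1547 = 42*(-1) + 1547 = -42 + 1547 = 1505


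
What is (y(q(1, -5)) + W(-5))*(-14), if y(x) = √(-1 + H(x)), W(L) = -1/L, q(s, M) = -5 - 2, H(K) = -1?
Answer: -14/5 - 14*I*√2 ≈ -2.8 - 19.799*I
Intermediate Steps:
q(s, M) = -7
y(x) = I*√2 (y(x) = √(-1 - 1) = √(-2) = I*√2)
(y(q(1, -5)) + W(-5))*(-14) = (I*√2 - 1/(-5))*(-14) = (I*√2 - 1*(-⅕))*(-14) = (I*√2 + ⅕)*(-14) = (⅕ + I*√2)*(-14) = -14/5 - 14*I*√2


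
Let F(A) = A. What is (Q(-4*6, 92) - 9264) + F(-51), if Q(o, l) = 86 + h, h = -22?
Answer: -9251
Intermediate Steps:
Q(o, l) = 64 (Q(o, l) = 86 - 22 = 64)
(Q(-4*6, 92) - 9264) + F(-51) = (64 - 9264) - 51 = -9200 - 51 = -9251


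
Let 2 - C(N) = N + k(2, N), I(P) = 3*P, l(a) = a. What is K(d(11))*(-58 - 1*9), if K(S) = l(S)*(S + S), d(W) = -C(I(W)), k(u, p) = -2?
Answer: -112694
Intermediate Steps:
C(N) = 4 - N (C(N) = 2 - (N - 2) = 2 - (-2 + N) = 2 + (2 - N) = 4 - N)
d(W) = -4 + 3*W (d(W) = -(4 - 3*W) = -4 + 3*W)
K(S) = 2*S² (K(S) = S*(S + S) = S*(2*S) = 2*S²)
K(d(11))*(-58 - 1*9) = (2*(-4 + 3*11)²)*(-58 - 1*9) = (2*(-4 + 33)²)*(-58 - 9) = (2*29²)*(-67) = (2*841)*(-67) = 1682*(-67) = -112694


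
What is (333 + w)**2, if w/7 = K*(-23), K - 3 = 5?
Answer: 912025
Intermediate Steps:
K = 8 (K = 3 + 5 = 8)
w = -1288 (w = 7*(8*(-23)) = 7*(-184) = -1288)
(333 + w)**2 = (333 - 1288)**2 = (-955)**2 = 912025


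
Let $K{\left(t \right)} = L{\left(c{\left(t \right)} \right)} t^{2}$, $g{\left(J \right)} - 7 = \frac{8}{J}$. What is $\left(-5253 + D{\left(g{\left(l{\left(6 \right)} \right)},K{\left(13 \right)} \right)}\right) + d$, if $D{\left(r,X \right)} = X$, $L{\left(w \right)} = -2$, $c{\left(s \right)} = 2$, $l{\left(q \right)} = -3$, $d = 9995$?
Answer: $4404$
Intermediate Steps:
$g{\left(J \right)} = 7 + \frac{8}{J}$
$K{\left(t \right)} = - 2 t^{2}$
$\left(-5253 + D{\left(g{\left(l{\left(6 \right)} \right)},K{\left(13 \right)} \right)}\right) + d = \left(-5253 - 2 \cdot 13^{2}\right) + 9995 = \left(-5253 - 338\right) + 9995 = -5591 + 9995 = 4404$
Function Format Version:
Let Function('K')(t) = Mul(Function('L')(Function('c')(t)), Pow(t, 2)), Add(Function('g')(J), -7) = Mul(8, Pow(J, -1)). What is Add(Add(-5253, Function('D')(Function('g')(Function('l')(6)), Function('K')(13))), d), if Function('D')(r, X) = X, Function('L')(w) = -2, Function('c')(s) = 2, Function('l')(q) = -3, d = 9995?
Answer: 4404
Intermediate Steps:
Function('g')(J) = Add(7, Mul(8, Pow(J, -1)))
Function('K')(t) = Mul(-2, Pow(t, 2))
Add(Add(-5253, Function('D')(Function('g')(Function('l')(6)), Function('K')(13))), d) = Add(Add(-5253, Mul(-2, Pow(13, 2))), 9995) = Add(Add(-5253, Mul(-2, 169)), 9995) = Add(Add(-5253, -338), 9995) = Add(-5591, 9995) = 4404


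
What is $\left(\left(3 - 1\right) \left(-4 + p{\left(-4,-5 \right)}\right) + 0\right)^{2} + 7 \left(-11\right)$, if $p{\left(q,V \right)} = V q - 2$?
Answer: $707$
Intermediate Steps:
$p{\left(q,V \right)} = -2 + V q$
$\left(\left(3 - 1\right) \left(-4 + p{\left(-4,-5 \right)}\right) + 0\right)^{2} + 7 \left(-11\right) = \left(\left(3 - 1\right) \left(-4 - -18\right) + 0\right)^{2} + 7 \left(-11\right) = \left(2 \left(-4 + \left(-2 + 20\right)\right) + 0\right)^{2} - 77 = \left(2 \left(-4 + 18\right) + 0\right)^{2} - 77 = \left(2 \cdot 14 + 0\right)^{2} - 77 = \left(28 + 0\right)^{2} - 77 = 28^{2} - 77 = 784 - 77 = 707$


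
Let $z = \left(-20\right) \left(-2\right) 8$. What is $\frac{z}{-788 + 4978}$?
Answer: $\frac{32}{419} \approx 0.076372$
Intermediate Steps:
$z = 320$ ($z = 40 \cdot 8 = 320$)
$\frac{z}{-788 + 4978} = \frac{320}{-788 + 4978} = \frac{320}{4190} = 320 \cdot \frac{1}{4190} = \frac{32}{419}$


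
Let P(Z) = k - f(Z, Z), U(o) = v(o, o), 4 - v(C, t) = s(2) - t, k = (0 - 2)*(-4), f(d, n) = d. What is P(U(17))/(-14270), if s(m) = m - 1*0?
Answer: 11/14270 ≈ 0.00077085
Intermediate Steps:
k = 8 (k = -2*(-4) = 8)
s(m) = m (s(m) = m + 0 = m)
v(C, t) = 2 + t (v(C, t) = 4 - (2 - t) = 4 + (-2 + t) = 2 + t)
U(o) = 2 + o
P(Z) = 8 - Z
P(U(17))/(-14270) = (8 - (2 + 17))/(-14270) = (8 - 1*19)*(-1/14270) = (8 - 19)*(-1/14270) = -11*(-1/14270) = 11/14270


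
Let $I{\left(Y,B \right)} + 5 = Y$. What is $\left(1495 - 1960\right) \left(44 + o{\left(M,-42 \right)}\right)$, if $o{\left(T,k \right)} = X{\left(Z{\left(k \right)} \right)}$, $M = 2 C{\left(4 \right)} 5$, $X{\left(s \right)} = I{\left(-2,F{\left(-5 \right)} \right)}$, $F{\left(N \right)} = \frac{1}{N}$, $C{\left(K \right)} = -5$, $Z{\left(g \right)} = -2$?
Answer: $-17205$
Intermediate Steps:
$I{\left(Y,B \right)} = -5 + Y$
$X{\left(s \right)} = -7$ ($X{\left(s \right)} = -5 - 2 = -7$)
$M = -50$ ($M = 2 \left(-5\right) 5 = \left(-10\right) 5 = -50$)
$o{\left(T,k \right)} = -7$
$\left(1495 - 1960\right) \left(44 + o{\left(M,-42 \right)}\right) = \left(1495 - 1960\right) \left(44 - 7\right) = \left(-465\right) 37 = -17205$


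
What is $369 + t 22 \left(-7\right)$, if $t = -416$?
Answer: $64433$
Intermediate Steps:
$369 + t 22 \left(-7\right) = 369 - 416 \cdot 22 \left(-7\right) = 369 - -64064 = 369 + 64064 = 64433$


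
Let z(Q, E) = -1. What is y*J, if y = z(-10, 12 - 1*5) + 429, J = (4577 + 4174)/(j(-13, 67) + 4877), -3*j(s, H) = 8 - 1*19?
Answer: 5618142/7321 ≈ 767.40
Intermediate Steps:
j(s, H) = 11/3 (j(s, H) = -(8 - 1*19)/3 = -(8 - 19)/3 = -1/3*(-11) = 11/3)
J = 26253/14642 (J = (4577 + 4174)/(11/3 + 4877) = 8751/(14642/3) = 8751*(3/14642) = 26253/14642 ≈ 1.7930)
y = 428 (y = -1 + 429 = 428)
y*J = 428*(26253/14642) = 5618142/7321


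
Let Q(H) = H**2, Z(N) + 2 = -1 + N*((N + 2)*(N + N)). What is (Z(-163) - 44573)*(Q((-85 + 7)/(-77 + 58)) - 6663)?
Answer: 20633133152646/361 ≈ 5.7156e+10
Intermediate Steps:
Z(N) = -3 + 2*N**2*(2 + N) (Z(N) = -2 + (-1 + N*((N + 2)*(N + N))) = -2 + (-1 + N*((2 + N)*(2*N))) = -2 + (-1 + N*(2*N*(2 + N))) = -2 + (-1 + 2*N**2*(2 + N)) = -3 + 2*N**2*(2 + N))
(Z(-163) - 44573)*(Q((-85 + 7)/(-77 + 58)) - 6663) = ((-3 + 2*(-163)**3 + 4*(-163)**2) - 44573)*(((-85 + 7)/(-77 + 58))**2 - 6663) = ((-3 + 2*(-4330747) + 4*26569) - 44573)*((-78/(-19))**2 - 6663) = ((-3 - 8661494 + 106276) - 44573)*((-78*(-1/19))**2 - 6663) = (-8555221 - 44573)*((78/19)**2 - 6663) = -8599794*(6084/361 - 6663) = -8599794*(-2399259/361) = 20633133152646/361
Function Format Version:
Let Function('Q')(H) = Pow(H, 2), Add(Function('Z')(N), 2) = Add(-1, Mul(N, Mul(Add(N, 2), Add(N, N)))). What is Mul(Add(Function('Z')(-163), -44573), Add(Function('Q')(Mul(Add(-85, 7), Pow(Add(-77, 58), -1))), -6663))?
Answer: Rational(20633133152646, 361) ≈ 5.7156e+10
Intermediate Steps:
Function('Z')(N) = Add(-3, Mul(2, Pow(N, 2), Add(2, N))) (Function('Z')(N) = Add(-2, Add(-1, Mul(N, Mul(Add(N, 2), Add(N, N))))) = Add(-2, Add(-1, Mul(N, Mul(Add(2, N), Mul(2, N))))) = Add(-2, Add(-1, Mul(N, Mul(2, N, Add(2, N))))) = Add(-2, Add(-1, Mul(2, Pow(N, 2), Add(2, N)))) = Add(-3, Mul(2, Pow(N, 2), Add(2, N))))
Mul(Add(Function('Z')(-163), -44573), Add(Function('Q')(Mul(Add(-85, 7), Pow(Add(-77, 58), -1))), -6663)) = Mul(Add(Add(-3, Mul(2, Pow(-163, 3)), Mul(4, Pow(-163, 2))), -44573), Add(Pow(Mul(Add(-85, 7), Pow(Add(-77, 58), -1)), 2), -6663)) = Mul(Add(Add(-3, Mul(2, -4330747), Mul(4, 26569)), -44573), Add(Pow(Mul(-78, Pow(-19, -1)), 2), -6663)) = Mul(Add(Add(-3, -8661494, 106276), -44573), Add(Pow(Mul(-78, Rational(-1, 19)), 2), -6663)) = Mul(Add(-8555221, -44573), Add(Pow(Rational(78, 19), 2), -6663)) = Mul(-8599794, Add(Rational(6084, 361), -6663)) = Mul(-8599794, Rational(-2399259, 361)) = Rational(20633133152646, 361)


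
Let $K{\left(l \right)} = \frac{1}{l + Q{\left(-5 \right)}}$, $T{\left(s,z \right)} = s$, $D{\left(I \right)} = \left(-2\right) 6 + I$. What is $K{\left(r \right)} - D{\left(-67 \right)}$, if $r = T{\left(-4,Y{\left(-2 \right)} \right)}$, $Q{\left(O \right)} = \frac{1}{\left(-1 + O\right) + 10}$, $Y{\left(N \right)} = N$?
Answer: $\frac{1181}{15} \approx 78.733$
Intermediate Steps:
$D{\left(I \right)} = -12 + I$
$Q{\left(O \right)} = \frac{1}{9 + O}$
$r = -4$
$K{\left(l \right)} = \frac{1}{\frac{1}{4} + l}$ ($K{\left(l \right)} = \frac{1}{l + \frac{1}{9 - 5}} = \frac{1}{l + \frac{1}{4}} = \frac{1}{\frac{1}{4} + l}$)
$K{\left(r \right)} - D{\left(-67 \right)} = \frac{4}{1 + 4 \left(-4\right)} - \left(-12 - 67\right) = \frac{4}{1 - 16} - -79 = \frac{4}{-15} + 79 = 4 \left(- \frac{1}{15}\right) + 79 = - \frac{4}{15} + 79 = \frac{1181}{15}$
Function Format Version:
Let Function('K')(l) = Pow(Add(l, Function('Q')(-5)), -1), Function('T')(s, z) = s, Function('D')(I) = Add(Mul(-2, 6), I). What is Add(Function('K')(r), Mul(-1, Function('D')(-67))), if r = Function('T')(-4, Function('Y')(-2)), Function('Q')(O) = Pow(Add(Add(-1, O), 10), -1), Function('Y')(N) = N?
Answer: Rational(1181, 15) ≈ 78.733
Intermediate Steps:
Function('D')(I) = Add(-12, I)
Function('Q')(O) = Pow(Add(9, O), -1)
r = -4
Function('K')(l) = Pow(Add(Rational(1, 4), l), -1) (Function('K')(l) = Pow(Add(l, Pow(Add(9, -5), -1)), -1) = Pow(Add(l, Pow(4, -1)), -1) = Pow(Add(l, Rational(1, 4)), -1) = Pow(Add(Rational(1, 4), l), -1))
Add(Function('K')(r), Mul(-1, Function('D')(-67))) = Add(Mul(4, Pow(Add(1, Mul(4, -4)), -1)), Mul(-1, Add(-12, -67))) = Add(Mul(4, Pow(Add(1, -16), -1)), Mul(-1, -79)) = Add(Mul(4, Pow(-15, -1)), 79) = Add(Mul(4, Rational(-1, 15)), 79) = Add(Rational(-4, 15), 79) = Rational(1181, 15)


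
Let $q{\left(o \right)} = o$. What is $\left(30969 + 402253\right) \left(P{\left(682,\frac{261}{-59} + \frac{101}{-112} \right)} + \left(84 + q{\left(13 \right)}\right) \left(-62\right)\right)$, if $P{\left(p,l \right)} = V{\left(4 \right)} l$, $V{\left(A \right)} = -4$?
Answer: $- \frac{2144435253507}{826} \approx -2.5962 \cdot 10^{9}$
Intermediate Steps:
$P{\left(p,l \right)} = - 4 l$
$\left(30969 + 402253\right) \left(P{\left(682,\frac{261}{-59} + \frac{101}{-112} \right)} + \left(84 + q{\left(13 \right)}\right) \left(-62\right)\right) = \left(30969 + 402253\right) \left(- 4 \left(\frac{261}{-59} + \frac{101}{-112}\right) + \left(84 + 13\right) \left(-62\right)\right) = 433222 \left(- 4 \left(261 \left(- \frac{1}{59}\right) + 101 \left(- \frac{1}{112}\right)\right) + 97 \left(-62\right)\right) = 433222 \left(- 4 \left(- \frac{261}{59} - \frac{101}{112}\right) - 6014\right) = 433222 \left(\left(-4\right) \left(- \frac{35191}{6608}\right) - 6014\right) = 433222 \left(\frac{35191}{1652} - 6014\right) = 433222 \left(- \frac{9899937}{1652}\right) = - \frac{2144435253507}{826}$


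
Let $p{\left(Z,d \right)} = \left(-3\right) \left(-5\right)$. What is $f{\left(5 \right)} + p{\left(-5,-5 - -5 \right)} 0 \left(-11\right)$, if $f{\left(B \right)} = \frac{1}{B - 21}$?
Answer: $- \frac{1}{16} \approx -0.0625$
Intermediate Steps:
$f{\left(B \right)} = \frac{1}{-21 + B}$
$p{\left(Z,d \right)} = 15$
$f{\left(5 \right)} + p{\left(-5,-5 - -5 \right)} 0 \left(-11\right) = \frac{1}{-21 + 5} + 15 \cdot 0 \left(-11\right) = \frac{1}{-16} + 15 \cdot 0 = - \frac{1}{16} + 0 = - \frac{1}{16}$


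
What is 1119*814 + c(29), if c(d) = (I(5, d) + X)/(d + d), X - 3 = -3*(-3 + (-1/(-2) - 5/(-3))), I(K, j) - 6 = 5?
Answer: 105660489/116 ≈ 9.1087e+5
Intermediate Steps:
I(K, j) = 11 (I(K, j) = 6 + 5 = 11)
X = 11/2 (X = 3 - 3*(-3 + (-1/(-2) - 5/(-3))) = 3 - 3*(-3 + (-1*(-½) - 5*(-⅓))) = 3 - 3*(-3 + (½ + 5/3)) = 3 - 3*(-3 + 13/6) = 3 - 3*(-⅚) = 3 + 5/2 = 11/2 ≈ 5.5000)
c(d) = 33/(4*d) (c(d) = (11 + 11/2)/(d + d) = 33/(2*((2*d))) = 33*(1/(2*d))/2 = 33/(4*d))
1119*814 + c(29) = 1119*814 + (33/4)/29 = 910866 + (33/4)*(1/29) = 910866 + 33/116 = 105660489/116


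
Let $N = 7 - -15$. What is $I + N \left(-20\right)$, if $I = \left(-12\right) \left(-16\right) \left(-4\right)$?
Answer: $-1208$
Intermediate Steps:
$N = 22$ ($N = 7 + 15 = 22$)
$I = -768$ ($I = 192 \left(-4\right) = -768$)
$I + N \left(-20\right) = -768 + 22 \left(-20\right) = -768 - 440 = -1208$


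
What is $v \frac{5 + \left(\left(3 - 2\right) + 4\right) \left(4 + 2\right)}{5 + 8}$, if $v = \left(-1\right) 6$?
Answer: $- \frac{210}{13} \approx -16.154$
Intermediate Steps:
$v = -6$
$v \frac{5 + \left(\left(3 - 2\right) + 4\right) \left(4 + 2\right)}{5 + 8} = - 6 \frac{5 + \left(\left(3 - 2\right) + 4\right) \left(4 + 2\right)}{5 + 8} = - 6 \frac{5 + \left(1 + 4\right) 6}{13} = - 6 \left(5 + 5 \cdot 6\right) \frac{1}{13} = - 6 \left(5 + 30\right) \frac{1}{13} = - 6 \cdot 35 \cdot \frac{1}{13} = \left(-6\right) \frac{35}{13} = - \frac{210}{13}$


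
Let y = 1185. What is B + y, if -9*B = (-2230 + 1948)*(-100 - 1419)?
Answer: -139231/3 ≈ -46410.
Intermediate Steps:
B = -142786/3 (B = -(-2230 + 1948)*(-100 - 1419)/9 = -(-94)*(-1519)/3 = -⅑*428358 = -142786/3 ≈ -47595.)
B + y = -142786/3 + 1185 = -139231/3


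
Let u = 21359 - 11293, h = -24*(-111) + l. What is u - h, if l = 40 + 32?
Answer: 7330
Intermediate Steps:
l = 72
h = 2736 (h = -24*(-111) + 72 = 2664 + 72 = 2736)
u = 10066
u - h = 10066 - 1*2736 = 10066 - 2736 = 7330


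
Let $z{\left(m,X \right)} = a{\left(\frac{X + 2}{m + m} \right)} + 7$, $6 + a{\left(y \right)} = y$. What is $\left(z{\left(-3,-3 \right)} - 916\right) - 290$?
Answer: $- \frac{7229}{6} \approx -1204.8$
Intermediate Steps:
$a{\left(y \right)} = -6 + y$
$z{\left(m,X \right)} = 1 + \frac{2 + X}{2 m}$ ($z{\left(m,X \right)} = \left(-6 + \frac{X + 2}{m + m}\right) + 7 = \left(-6 + \frac{2 + X}{2 m}\right) + 7 = 1 + \frac{2 + X}{2 m}$)
$\left(z{\left(-3,-3 \right)} - 916\right) - 290 = \left(\frac{1 - 3 + \frac{1}{2} \left(-3\right)}{-3} - 916\right) - 290 = \left(- \frac{1 - 3 - \frac{3}{2}}{3} - 916\right) - 290 = \left(\left(- \frac{1}{3}\right) \left(- \frac{7}{2}\right) - 916\right) - 290 = \left(\frac{7}{6} - 916\right) - 290 = - \frac{5489}{6} - 290 = - \frac{7229}{6}$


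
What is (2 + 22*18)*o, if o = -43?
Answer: -17114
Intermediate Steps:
(2 + 22*18)*o = (2 + 22*18)*(-43) = (2 + 396)*(-43) = 398*(-43) = -17114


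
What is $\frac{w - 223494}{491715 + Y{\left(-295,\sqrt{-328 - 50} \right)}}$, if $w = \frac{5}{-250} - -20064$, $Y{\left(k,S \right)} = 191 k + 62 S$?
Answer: $- \frac{442836639037}{947742449660} + \frac{945949593 i \sqrt{42}}{4738712248300} \approx -0.46725 + 0.0012937 i$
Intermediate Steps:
$Y{\left(k,S \right)} = 62 S + 191 k$
$w = \frac{1003199}{50}$ ($w = 5 \left(- \frac{1}{250}\right) + 20064 = - \frac{1}{50} + 20064 = \frac{1003199}{50} \approx 20064.0$)
$\frac{w - 223494}{491715 + Y{\left(-295,\sqrt{-328 - 50} \right)}} = \frac{\frac{1003199}{50} - 223494}{491715 + \left(62 \sqrt{-328 - 50} + 191 \left(-295\right)\right)} = - \frac{10171501}{50 \left(491715 - \left(56345 - 62 \sqrt{-378}\right)\right)} = - \frac{10171501}{50 \left(491715 - \left(56345 - 62 \cdot 3 i \sqrt{42}\right)\right)} = - \frac{10171501}{50 \left(491715 - \left(56345 - 186 i \sqrt{42}\right)\right)} = - \frac{10171501}{50 \left(435370 + 186 i \sqrt{42}\right)}$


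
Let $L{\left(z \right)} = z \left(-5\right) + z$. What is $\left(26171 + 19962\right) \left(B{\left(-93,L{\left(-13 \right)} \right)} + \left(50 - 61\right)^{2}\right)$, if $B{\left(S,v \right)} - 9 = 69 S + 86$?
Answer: $-286070733$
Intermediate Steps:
$L{\left(z \right)} = - 4 z$ ($L{\left(z \right)} = - 5 z + z = - 4 z$)
$B{\left(S,v \right)} = 95 + 69 S$ ($B{\left(S,v \right)} = 9 + \left(69 S + 86\right) = 9 + \left(86 + 69 S\right) = 95 + 69 S$)
$\left(26171 + 19962\right) \left(B{\left(-93,L{\left(-13 \right)} \right)} + \left(50 - 61\right)^{2}\right) = \left(26171 + 19962\right) \left(\left(95 + 69 \left(-93\right)\right) + \left(50 - 61\right)^{2}\right) = 46133 \left(\left(95 - 6417\right) + \left(-11\right)^{2}\right) = 46133 \left(-6322 + 121\right) = 46133 \left(-6201\right) = -286070733$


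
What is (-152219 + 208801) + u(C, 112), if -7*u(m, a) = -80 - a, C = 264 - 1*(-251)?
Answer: 396266/7 ≈ 56609.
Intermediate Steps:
C = 515 (C = 264 + 251 = 515)
u(m, a) = 80/7 + a/7 (u(m, a) = -(-80 - a)/7 = 80/7 + a/7)
(-152219 + 208801) + u(C, 112) = (-152219 + 208801) + (80/7 + (⅐)*112) = 56582 + (80/7 + 16) = 56582 + 192/7 = 396266/7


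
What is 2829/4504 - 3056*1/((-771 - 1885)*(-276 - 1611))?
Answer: 442650677/705420984 ≈ 0.62750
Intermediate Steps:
2829/4504 - 3056*1/((-771 - 1885)*(-276 - 1611)) = 2829*(1/4504) - 3056/((-1887*(-2656))) = 2829/4504 - 3056/5011872 = 2829/4504 - 3056*1/5011872 = 2829/4504 - 191/313242 = 442650677/705420984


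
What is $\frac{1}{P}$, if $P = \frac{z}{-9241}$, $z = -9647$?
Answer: $\frac{9241}{9647} \approx 0.95791$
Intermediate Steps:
$P = \frac{9647}{9241}$ ($P = - \frac{9647}{-9241} = \left(-9647\right) \left(- \frac{1}{9241}\right) = \frac{9647}{9241} \approx 1.0439$)
$\frac{1}{P} = \frac{1}{\frac{9647}{9241}} = \frac{9241}{9647}$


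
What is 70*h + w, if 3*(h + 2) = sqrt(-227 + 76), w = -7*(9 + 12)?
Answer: -287 + 70*I*sqrt(151)/3 ≈ -287.0 + 286.72*I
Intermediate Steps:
w = -147 (w = -7*21 = -147)
h = -2 + I*sqrt(151)/3 (h = -2 + sqrt(-227 + 76)/3 = -2 + sqrt(-151)/3 = -2 + (I*sqrt(151))/3 = -2 + I*sqrt(151)/3 ≈ -2.0 + 4.0961*I)
70*h + w = 70*(-2 + I*sqrt(151)/3) - 147 = (-140 + 70*I*sqrt(151)/3) - 147 = -287 + 70*I*sqrt(151)/3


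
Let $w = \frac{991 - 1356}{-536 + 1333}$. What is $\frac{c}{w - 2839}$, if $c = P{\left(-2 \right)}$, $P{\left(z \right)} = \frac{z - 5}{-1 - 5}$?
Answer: $- \frac{5579}{13578288} \approx -0.00041088$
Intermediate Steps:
$P{\left(z \right)} = \frac{5}{6} - \frac{z}{6}$ ($P{\left(z \right)} = \frac{-5 + z}{-6} = \left(-5 + z\right) \left(- \frac{1}{6}\right) = \frac{5}{6} - \frac{z}{6}$)
$c = \frac{7}{6}$ ($c = \frac{5}{6} - - \frac{1}{3} = \frac{5}{6} + \frac{1}{3} = \frac{7}{6} \approx 1.1667$)
$w = - \frac{365}{797} \approx -0.45797$
$\frac{c}{w - 2839} = \frac{7}{6 \left(- \frac{365}{797} - 2839\right)} = \frac{7}{6 \left(- \frac{2263048}{797}\right)} = \frac{7}{6} \left(- \frac{797}{2263048}\right) = - \frac{5579}{13578288}$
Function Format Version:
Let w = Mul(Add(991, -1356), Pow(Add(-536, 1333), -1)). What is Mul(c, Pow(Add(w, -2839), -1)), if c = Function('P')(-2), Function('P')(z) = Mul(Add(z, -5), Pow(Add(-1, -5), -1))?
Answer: Rational(-5579, 13578288) ≈ -0.00041088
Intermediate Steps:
Function('P')(z) = Add(Rational(5, 6), Mul(Rational(-1, 6), z)) (Function('P')(z) = Mul(Add(-5, z), Pow(-6, -1)) = Mul(Add(-5, z), Rational(-1, 6)) = Add(Rational(5, 6), Mul(Rational(-1, 6), z)))
c = Rational(7, 6) (c = Add(Rational(5, 6), Mul(Rational(-1, 6), -2)) = Add(Rational(5, 6), Rational(1, 3)) = Rational(7, 6) ≈ 1.1667)
w = Rational(-365, 797) (w = Mul(-365, Pow(797, -1)) = Mul(-365, Rational(1, 797)) = Rational(-365, 797) ≈ -0.45797)
Mul(c, Pow(Add(w, -2839), -1)) = Mul(Rational(7, 6), Pow(Add(Rational(-365, 797), -2839), -1)) = Mul(Rational(7, 6), Pow(Rational(-2263048, 797), -1)) = Mul(Rational(7, 6), Rational(-797, 2263048)) = Rational(-5579, 13578288)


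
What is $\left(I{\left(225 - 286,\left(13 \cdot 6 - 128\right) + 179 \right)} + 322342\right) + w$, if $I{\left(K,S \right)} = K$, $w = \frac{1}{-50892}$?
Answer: $\frac{16401524651}{50892} \approx 3.2228 \cdot 10^{5}$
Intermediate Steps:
$w = - \frac{1}{50892} \approx -1.9649 \cdot 10^{-5}$
$\left(I{\left(225 - 286,\left(13 \cdot 6 - 128\right) + 179 \right)} + 322342\right) + w = \left(\left(225 - 286\right) + 322342\right) - \frac{1}{50892} = \left(-61 + 322342\right) - \frac{1}{50892} = 322281 - \frac{1}{50892} = \frac{16401524651}{50892}$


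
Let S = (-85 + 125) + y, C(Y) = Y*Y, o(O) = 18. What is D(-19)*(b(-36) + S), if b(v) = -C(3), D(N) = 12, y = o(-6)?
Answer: 588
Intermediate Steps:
y = 18
C(Y) = Y²
b(v) = -9 (b(v) = -1*3² = -1*9 = -9)
S = 58 (S = (-85 + 125) + 18 = 40 + 18 = 58)
D(-19)*(b(-36) + S) = 12*(-9 + 58) = 12*49 = 588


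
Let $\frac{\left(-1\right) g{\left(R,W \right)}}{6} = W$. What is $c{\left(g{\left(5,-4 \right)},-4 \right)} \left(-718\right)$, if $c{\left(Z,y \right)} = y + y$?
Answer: $5744$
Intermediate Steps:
$g{\left(R,W \right)} = - 6 W$
$c{\left(Z,y \right)} = 2 y$
$c{\left(g{\left(5,-4 \right)},-4 \right)} \left(-718\right) = 2 \left(-4\right) \left(-718\right) = \left(-8\right) \left(-718\right) = 5744$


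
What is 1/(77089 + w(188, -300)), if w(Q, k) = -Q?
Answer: 1/76901 ≈ 1.3004e-5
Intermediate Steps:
1/(77089 + w(188, -300)) = 1/(77089 - 1*188) = 1/(77089 - 188) = 1/76901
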